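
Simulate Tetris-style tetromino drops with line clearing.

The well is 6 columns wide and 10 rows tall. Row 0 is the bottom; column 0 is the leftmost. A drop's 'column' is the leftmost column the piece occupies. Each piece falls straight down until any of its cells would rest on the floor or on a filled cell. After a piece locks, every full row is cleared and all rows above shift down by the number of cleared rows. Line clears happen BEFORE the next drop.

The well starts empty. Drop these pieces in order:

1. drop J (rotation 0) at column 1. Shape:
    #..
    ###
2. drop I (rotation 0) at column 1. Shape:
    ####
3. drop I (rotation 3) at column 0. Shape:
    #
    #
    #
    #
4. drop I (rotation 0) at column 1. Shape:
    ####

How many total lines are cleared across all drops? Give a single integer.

Answer: 0

Derivation:
Drop 1: J rot0 at col 1 lands with bottom-row=0; cleared 0 line(s) (total 0); column heights now [0 2 1 1 0 0], max=2
Drop 2: I rot0 at col 1 lands with bottom-row=2; cleared 0 line(s) (total 0); column heights now [0 3 3 3 3 0], max=3
Drop 3: I rot3 at col 0 lands with bottom-row=0; cleared 0 line(s) (total 0); column heights now [4 3 3 3 3 0], max=4
Drop 4: I rot0 at col 1 lands with bottom-row=3; cleared 0 line(s) (total 0); column heights now [4 4 4 4 4 0], max=4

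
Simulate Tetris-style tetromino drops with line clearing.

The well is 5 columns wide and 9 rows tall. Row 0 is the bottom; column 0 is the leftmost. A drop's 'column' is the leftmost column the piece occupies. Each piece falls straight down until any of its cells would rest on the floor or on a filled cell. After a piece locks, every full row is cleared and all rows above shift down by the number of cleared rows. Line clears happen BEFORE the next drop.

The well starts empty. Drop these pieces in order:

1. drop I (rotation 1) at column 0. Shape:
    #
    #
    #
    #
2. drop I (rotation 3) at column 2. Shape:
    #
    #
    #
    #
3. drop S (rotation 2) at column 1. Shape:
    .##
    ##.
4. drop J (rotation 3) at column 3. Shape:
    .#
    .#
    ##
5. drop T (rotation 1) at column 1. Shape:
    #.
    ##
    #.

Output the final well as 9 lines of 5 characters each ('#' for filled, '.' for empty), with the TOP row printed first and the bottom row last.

Answer: ....#
.#..#
.####
.###.
.##..
#.#..
#.#..
#.#..
#.#..

Derivation:
Drop 1: I rot1 at col 0 lands with bottom-row=0; cleared 0 line(s) (total 0); column heights now [4 0 0 0 0], max=4
Drop 2: I rot3 at col 2 lands with bottom-row=0; cleared 0 line(s) (total 0); column heights now [4 0 4 0 0], max=4
Drop 3: S rot2 at col 1 lands with bottom-row=4; cleared 0 line(s) (total 0); column heights now [4 5 6 6 0], max=6
Drop 4: J rot3 at col 3 lands with bottom-row=6; cleared 0 line(s) (total 0); column heights now [4 5 6 7 9], max=9
Drop 5: T rot1 at col 1 lands with bottom-row=5; cleared 0 line(s) (total 0); column heights now [4 8 7 7 9], max=9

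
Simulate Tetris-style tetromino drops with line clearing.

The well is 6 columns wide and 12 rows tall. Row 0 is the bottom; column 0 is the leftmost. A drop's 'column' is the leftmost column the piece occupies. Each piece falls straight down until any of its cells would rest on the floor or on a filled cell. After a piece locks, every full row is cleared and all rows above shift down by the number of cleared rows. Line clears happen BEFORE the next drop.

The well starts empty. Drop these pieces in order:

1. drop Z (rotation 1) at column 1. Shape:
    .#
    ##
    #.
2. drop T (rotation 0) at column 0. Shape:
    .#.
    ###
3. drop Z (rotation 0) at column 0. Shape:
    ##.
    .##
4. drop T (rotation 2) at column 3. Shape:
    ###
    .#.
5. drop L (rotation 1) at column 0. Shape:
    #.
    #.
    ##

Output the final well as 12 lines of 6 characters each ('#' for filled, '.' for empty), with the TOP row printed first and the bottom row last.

Answer: ......
......
#.....
#.....
##....
##....
.##...
.#....
###...
..#...
.#####
.#..#.

Derivation:
Drop 1: Z rot1 at col 1 lands with bottom-row=0; cleared 0 line(s) (total 0); column heights now [0 2 3 0 0 0], max=3
Drop 2: T rot0 at col 0 lands with bottom-row=3; cleared 0 line(s) (total 0); column heights now [4 5 4 0 0 0], max=5
Drop 3: Z rot0 at col 0 lands with bottom-row=5; cleared 0 line(s) (total 0); column heights now [7 7 6 0 0 0], max=7
Drop 4: T rot2 at col 3 lands with bottom-row=0; cleared 0 line(s) (total 0); column heights now [7 7 6 2 2 2], max=7
Drop 5: L rot1 at col 0 lands with bottom-row=7; cleared 0 line(s) (total 0); column heights now [10 8 6 2 2 2], max=10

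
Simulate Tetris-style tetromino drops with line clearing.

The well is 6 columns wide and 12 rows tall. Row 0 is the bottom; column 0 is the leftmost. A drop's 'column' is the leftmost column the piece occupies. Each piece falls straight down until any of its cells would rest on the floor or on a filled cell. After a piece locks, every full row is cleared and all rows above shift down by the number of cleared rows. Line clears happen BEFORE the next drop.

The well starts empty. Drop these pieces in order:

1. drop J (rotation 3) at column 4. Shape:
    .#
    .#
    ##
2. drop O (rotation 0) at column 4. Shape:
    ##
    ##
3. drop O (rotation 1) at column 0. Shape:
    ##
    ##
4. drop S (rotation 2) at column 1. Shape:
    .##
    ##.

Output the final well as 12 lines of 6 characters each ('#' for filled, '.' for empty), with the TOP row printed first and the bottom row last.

Answer: ......
......
......
......
......
......
......
....##
..####
.##..#
##...#
##..##

Derivation:
Drop 1: J rot3 at col 4 lands with bottom-row=0; cleared 0 line(s) (total 0); column heights now [0 0 0 0 1 3], max=3
Drop 2: O rot0 at col 4 lands with bottom-row=3; cleared 0 line(s) (total 0); column heights now [0 0 0 0 5 5], max=5
Drop 3: O rot1 at col 0 lands with bottom-row=0; cleared 0 line(s) (total 0); column heights now [2 2 0 0 5 5], max=5
Drop 4: S rot2 at col 1 lands with bottom-row=2; cleared 0 line(s) (total 0); column heights now [2 3 4 4 5 5], max=5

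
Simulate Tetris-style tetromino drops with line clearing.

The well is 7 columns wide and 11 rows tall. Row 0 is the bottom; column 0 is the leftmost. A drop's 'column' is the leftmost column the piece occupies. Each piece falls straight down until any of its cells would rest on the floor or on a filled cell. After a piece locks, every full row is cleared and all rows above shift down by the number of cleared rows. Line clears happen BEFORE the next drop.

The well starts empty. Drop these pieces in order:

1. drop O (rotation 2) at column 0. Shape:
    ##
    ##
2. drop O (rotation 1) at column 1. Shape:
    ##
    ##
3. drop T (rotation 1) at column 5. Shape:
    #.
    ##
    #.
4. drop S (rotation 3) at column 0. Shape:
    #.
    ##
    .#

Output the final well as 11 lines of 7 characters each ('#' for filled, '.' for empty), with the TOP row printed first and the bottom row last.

Drop 1: O rot2 at col 0 lands with bottom-row=0; cleared 0 line(s) (total 0); column heights now [2 2 0 0 0 0 0], max=2
Drop 2: O rot1 at col 1 lands with bottom-row=2; cleared 0 line(s) (total 0); column heights now [2 4 4 0 0 0 0], max=4
Drop 3: T rot1 at col 5 lands with bottom-row=0; cleared 0 line(s) (total 0); column heights now [2 4 4 0 0 3 2], max=4
Drop 4: S rot3 at col 0 lands with bottom-row=4; cleared 0 line(s) (total 0); column heights now [7 6 4 0 0 3 2], max=7

Answer: .......
.......
.......
.......
#......
##.....
.#.....
.##....
.##..#.
##...##
##...#.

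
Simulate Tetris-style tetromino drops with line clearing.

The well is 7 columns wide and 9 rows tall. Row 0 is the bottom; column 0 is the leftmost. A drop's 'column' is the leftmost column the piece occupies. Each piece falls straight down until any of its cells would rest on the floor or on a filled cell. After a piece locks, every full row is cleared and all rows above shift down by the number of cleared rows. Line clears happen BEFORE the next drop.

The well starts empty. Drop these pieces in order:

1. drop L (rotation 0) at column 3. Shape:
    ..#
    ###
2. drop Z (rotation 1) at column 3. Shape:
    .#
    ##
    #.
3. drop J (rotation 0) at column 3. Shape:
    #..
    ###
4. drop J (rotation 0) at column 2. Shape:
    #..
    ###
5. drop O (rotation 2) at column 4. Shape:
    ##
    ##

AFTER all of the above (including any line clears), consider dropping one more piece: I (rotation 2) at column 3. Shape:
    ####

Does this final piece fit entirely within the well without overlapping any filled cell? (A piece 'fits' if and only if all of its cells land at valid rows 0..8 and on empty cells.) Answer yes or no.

Drop 1: L rot0 at col 3 lands with bottom-row=0; cleared 0 line(s) (total 0); column heights now [0 0 0 1 1 2 0], max=2
Drop 2: Z rot1 at col 3 lands with bottom-row=1; cleared 0 line(s) (total 0); column heights now [0 0 0 3 4 2 0], max=4
Drop 3: J rot0 at col 3 lands with bottom-row=4; cleared 0 line(s) (total 0); column heights now [0 0 0 6 5 5 0], max=6
Drop 4: J rot0 at col 2 lands with bottom-row=6; cleared 0 line(s) (total 0); column heights now [0 0 8 7 7 5 0], max=8
Drop 5: O rot2 at col 4 lands with bottom-row=7; cleared 0 line(s) (total 0); column heights now [0 0 8 7 9 9 0], max=9
Test piece I rot2 at col 3 (width 4): heights before test = [0 0 8 7 9 9 0]; fits = False

Answer: no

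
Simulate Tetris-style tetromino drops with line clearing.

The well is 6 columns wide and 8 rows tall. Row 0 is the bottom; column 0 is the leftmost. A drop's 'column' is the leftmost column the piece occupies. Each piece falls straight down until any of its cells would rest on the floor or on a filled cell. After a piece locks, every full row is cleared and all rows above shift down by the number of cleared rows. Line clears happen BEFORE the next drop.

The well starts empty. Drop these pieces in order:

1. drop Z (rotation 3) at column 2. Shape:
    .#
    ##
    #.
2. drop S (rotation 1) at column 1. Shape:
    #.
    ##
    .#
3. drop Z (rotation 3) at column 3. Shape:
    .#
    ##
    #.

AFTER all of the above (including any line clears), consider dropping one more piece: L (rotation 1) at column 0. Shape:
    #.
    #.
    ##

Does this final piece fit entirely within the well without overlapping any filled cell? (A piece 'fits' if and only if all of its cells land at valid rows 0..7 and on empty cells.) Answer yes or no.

Answer: yes

Derivation:
Drop 1: Z rot3 at col 2 lands with bottom-row=0; cleared 0 line(s) (total 0); column heights now [0 0 2 3 0 0], max=3
Drop 2: S rot1 at col 1 lands with bottom-row=2; cleared 0 line(s) (total 0); column heights now [0 5 4 3 0 0], max=5
Drop 3: Z rot3 at col 3 lands with bottom-row=3; cleared 0 line(s) (total 0); column heights now [0 5 4 5 6 0], max=6
Test piece L rot1 at col 0 (width 2): heights before test = [0 5 4 5 6 0]; fits = True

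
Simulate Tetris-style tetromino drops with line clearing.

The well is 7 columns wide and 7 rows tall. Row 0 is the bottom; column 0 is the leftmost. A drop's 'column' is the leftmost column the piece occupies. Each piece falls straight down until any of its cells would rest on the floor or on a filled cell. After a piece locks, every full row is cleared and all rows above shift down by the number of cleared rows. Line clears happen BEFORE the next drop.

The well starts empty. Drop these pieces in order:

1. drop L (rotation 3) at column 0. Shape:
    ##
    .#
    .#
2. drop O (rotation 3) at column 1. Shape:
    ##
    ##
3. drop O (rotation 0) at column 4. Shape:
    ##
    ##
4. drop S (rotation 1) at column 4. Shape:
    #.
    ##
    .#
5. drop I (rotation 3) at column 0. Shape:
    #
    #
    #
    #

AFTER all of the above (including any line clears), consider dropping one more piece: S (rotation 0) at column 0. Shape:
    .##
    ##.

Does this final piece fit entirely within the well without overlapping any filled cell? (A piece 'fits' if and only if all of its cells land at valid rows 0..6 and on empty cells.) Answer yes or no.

Drop 1: L rot3 at col 0 lands with bottom-row=0; cleared 0 line(s) (total 0); column heights now [3 3 0 0 0 0 0], max=3
Drop 2: O rot3 at col 1 lands with bottom-row=3; cleared 0 line(s) (total 0); column heights now [3 5 5 0 0 0 0], max=5
Drop 3: O rot0 at col 4 lands with bottom-row=0; cleared 0 line(s) (total 0); column heights now [3 5 5 0 2 2 0], max=5
Drop 4: S rot1 at col 4 lands with bottom-row=2; cleared 0 line(s) (total 0); column heights now [3 5 5 0 5 4 0], max=5
Drop 5: I rot3 at col 0 lands with bottom-row=3; cleared 0 line(s) (total 0); column heights now [7 5 5 0 5 4 0], max=7
Test piece S rot0 at col 0 (width 3): heights before test = [7 5 5 0 5 4 0]; fits = False

Answer: no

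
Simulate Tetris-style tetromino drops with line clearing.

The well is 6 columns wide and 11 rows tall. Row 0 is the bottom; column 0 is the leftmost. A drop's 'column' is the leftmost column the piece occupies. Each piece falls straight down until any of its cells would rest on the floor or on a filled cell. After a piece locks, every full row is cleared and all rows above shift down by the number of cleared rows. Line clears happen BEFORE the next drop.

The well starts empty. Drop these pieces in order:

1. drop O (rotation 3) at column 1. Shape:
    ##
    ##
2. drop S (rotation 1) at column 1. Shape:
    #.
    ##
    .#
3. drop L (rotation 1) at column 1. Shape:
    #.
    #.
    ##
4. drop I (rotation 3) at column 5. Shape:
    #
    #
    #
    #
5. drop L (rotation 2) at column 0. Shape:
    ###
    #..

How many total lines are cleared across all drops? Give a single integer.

Answer: 0

Derivation:
Drop 1: O rot3 at col 1 lands with bottom-row=0; cleared 0 line(s) (total 0); column heights now [0 2 2 0 0 0], max=2
Drop 2: S rot1 at col 1 lands with bottom-row=2; cleared 0 line(s) (total 0); column heights now [0 5 4 0 0 0], max=5
Drop 3: L rot1 at col 1 lands with bottom-row=5; cleared 0 line(s) (total 0); column heights now [0 8 6 0 0 0], max=8
Drop 4: I rot3 at col 5 lands with bottom-row=0; cleared 0 line(s) (total 0); column heights now [0 8 6 0 0 4], max=8
Drop 5: L rot2 at col 0 lands with bottom-row=7; cleared 0 line(s) (total 0); column heights now [9 9 9 0 0 4], max=9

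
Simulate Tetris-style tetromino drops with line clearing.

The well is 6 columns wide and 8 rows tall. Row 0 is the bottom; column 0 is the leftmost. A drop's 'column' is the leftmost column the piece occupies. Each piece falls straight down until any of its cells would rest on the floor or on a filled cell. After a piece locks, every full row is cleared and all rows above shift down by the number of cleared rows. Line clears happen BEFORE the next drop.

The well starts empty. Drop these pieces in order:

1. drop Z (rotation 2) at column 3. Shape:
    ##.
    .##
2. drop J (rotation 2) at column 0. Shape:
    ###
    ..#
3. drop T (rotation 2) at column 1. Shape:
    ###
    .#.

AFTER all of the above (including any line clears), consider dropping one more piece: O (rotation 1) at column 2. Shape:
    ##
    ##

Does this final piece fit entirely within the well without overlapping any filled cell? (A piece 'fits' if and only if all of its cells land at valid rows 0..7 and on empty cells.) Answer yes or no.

Answer: yes

Derivation:
Drop 1: Z rot2 at col 3 lands with bottom-row=0; cleared 0 line(s) (total 0); column heights now [0 0 0 2 2 1], max=2
Drop 2: J rot2 at col 0 lands with bottom-row=0; cleared 0 line(s) (total 0); column heights now [2 2 2 2 2 1], max=2
Drop 3: T rot2 at col 1 lands with bottom-row=2; cleared 0 line(s) (total 0); column heights now [2 4 4 4 2 1], max=4
Test piece O rot1 at col 2 (width 2): heights before test = [2 4 4 4 2 1]; fits = True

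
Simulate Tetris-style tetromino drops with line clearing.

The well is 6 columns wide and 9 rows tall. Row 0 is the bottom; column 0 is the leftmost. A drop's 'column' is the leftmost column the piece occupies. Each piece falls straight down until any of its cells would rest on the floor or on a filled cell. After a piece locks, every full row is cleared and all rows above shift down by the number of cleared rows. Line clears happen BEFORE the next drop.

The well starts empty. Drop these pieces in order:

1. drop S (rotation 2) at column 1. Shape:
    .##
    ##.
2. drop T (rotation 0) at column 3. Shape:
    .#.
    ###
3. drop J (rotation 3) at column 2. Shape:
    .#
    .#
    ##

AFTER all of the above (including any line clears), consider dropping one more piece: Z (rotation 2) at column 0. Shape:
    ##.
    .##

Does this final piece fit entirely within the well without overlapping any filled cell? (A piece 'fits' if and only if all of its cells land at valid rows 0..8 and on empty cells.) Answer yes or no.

Answer: yes

Derivation:
Drop 1: S rot2 at col 1 lands with bottom-row=0; cleared 0 line(s) (total 0); column heights now [0 1 2 2 0 0], max=2
Drop 2: T rot0 at col 3 lands with bottom-row=2; cleared 0 line(s) (total 0); column heights now [0 1 2 3 4 3], max=4
Drop 3: J rot3 at col 2 lands with bottom-row=3; cleared 0 line(s) (total 0); column heights now [0 1 4 6 4 3], max=6
Test piece Z rot2 at col 0 (width 3): heights before test = [0 1 4 6 4 3]; fits = True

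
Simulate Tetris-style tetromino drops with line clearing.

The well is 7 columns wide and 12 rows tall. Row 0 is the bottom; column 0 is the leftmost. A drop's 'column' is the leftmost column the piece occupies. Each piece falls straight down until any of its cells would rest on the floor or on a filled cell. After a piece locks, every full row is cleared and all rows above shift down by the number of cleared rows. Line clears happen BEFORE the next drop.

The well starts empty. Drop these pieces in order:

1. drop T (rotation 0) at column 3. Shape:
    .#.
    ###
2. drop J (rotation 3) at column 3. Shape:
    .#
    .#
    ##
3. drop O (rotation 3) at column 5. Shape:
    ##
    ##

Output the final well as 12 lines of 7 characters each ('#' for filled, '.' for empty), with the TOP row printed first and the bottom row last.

Answer: .......
.......
.......
.......
.......
.......
.......
....#..
....#..
...####
....###
...###.

Derivation:
Drop 1: T rot0 at col 3 lands with bottom-row=0; cleared 0 line(s) (total 0); column heights now [0 0 0 1 2 1 0], max=2
Drop 2: J rot3 at col 3 lands with bottom-row=2; cleared 0 line(s) (total 0); column heights now [0 0 0 3 5 1 0], max=5
Drop 3: O rot3 at col 5 lands with bottom-row=1; cleared 0 line(s) (total 0); column heights now [0 0 0 3 5 3 3], max=5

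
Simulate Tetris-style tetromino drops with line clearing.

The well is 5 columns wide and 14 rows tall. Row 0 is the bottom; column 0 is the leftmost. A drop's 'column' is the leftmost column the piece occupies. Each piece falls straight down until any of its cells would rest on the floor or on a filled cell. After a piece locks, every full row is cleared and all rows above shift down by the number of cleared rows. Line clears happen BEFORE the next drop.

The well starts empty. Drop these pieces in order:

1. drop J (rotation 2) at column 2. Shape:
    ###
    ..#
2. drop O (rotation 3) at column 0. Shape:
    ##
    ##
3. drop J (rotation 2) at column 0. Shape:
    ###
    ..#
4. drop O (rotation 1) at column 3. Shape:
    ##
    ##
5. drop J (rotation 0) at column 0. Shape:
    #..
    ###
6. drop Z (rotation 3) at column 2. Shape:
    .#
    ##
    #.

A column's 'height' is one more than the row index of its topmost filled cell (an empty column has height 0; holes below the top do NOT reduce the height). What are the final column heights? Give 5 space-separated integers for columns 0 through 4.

Drop 1: J rot2 at col 2 lands with bottom-row=0; cleared 0 line(s) (total 0); column heights now [0 0 2 2 2], max=2
Drop 2: O rot3 at col 0 lands with bottom-row=0; cleared 1 line(s) (total 1); column heights now [1 1 0 0 1], max=1
Drop 3: J rot2 at col 0 lands with bottom-row=0; cleared 0 line(s) (total 1); column heights now [2 2 2 0 1], max=2
Drop 4: O rot1 at col 3 lands with bottom-row=1; cleared 1 line(s) (total 2); column heights now [1 1 1 2 2], max=2
Drop 5: J rot0 at col 0 lands with bottom-row=1; cleared 1 line(s) (total 3); column heights now [2 1 1 0 1], max=2
Drop 6: Z rot3 at col 2 lands with bottom-row=1; cleared 0 line(s) (total 3); column heights now [2 1 3 4 1], max=4

Answer: 2 1 3 4 1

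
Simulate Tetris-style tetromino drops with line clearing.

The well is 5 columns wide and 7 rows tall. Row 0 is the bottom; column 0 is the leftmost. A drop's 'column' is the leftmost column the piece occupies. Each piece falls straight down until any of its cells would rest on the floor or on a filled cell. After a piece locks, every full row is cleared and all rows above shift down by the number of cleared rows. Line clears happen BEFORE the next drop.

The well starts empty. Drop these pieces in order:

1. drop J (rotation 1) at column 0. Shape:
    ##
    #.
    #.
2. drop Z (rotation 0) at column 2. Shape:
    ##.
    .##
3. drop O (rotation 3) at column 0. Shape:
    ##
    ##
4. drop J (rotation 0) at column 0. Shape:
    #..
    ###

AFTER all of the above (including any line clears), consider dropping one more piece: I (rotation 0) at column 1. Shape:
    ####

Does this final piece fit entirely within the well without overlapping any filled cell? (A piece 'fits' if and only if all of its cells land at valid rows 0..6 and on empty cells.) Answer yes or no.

Answer: yes

Derivation:
Drop 1: J rot1 at col 0 lands with bottom-row=0; cleared 0 line(s) (total 0); column heights now [3 3 0 0 0], max=3
Drop 2: Z rot0 at col 2 lands with bottom-row=0; cleared 0 line(s) (total 0); column heights now [3 3 2 2 1], max=3
Drop 3: O rot3 at col 0 lands with bottom-row=3; cleared 0 line(s) (total 0); column heights now [5 5 2 2 1], max=5
Drop 4: J rot0 at col 0 lands with bottom-row=5; cleared 0 line(s) (total 0); column heights now [7 6 6 2 1], max=7
Test piece I rot0 at col 1 (width 4): heights before test = [7 6 6 2 1]; fits = True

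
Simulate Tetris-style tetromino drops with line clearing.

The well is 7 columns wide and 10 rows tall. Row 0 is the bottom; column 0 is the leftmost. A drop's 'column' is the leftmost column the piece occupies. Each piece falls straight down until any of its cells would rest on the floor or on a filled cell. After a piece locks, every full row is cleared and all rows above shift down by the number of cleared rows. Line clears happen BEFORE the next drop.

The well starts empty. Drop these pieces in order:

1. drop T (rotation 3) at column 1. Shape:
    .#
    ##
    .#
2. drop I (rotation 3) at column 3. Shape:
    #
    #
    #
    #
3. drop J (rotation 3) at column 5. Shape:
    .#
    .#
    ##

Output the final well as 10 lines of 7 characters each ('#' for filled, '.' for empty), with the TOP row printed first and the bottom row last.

Drop 1: T rot3 at col 1 lands with bottom-row=0; cleared 0 line(s) (total 0); column heights now [0 2 3 0 0 0 0], max=3
Drop 2: I rot3 at col 3 lands with bottom-row=0; cleared 0 line(s) (total 0); column heights now [0 2 3 4 0 0 0], max=4
Drop 3: J rot3 at col 5 lands with bottom-row=0; cleared 0 line(s) (total 0); column heights now [0 2 3 4 0 1 3], max=4

Answer: .......
.......
.......
.......
.......
.......
...#...
..##..#
.###..#
..##.##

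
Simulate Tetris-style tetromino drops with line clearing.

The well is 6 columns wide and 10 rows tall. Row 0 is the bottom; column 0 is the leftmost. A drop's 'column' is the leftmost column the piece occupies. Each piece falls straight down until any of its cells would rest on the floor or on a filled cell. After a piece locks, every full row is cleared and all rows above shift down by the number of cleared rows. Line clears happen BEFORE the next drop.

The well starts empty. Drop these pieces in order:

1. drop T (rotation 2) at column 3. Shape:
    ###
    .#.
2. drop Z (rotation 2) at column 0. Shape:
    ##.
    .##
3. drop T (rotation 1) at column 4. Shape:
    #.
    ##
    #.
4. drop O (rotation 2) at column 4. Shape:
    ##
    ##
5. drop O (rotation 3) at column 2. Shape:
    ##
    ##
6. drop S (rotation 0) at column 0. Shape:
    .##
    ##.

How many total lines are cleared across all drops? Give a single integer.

Answer: 1

Derivation:
Drop 1: T rot2 at col 3 lands with bottom-row=0; cleared 0 line(s) (total 0); column heights now [0 0 0 2 2 2], max=2
Drop 2: Z rot2 at col 0 lands with bottom-row=0; cleared 0 line(s) (total 0); column heights now [2 2 1 2 2 2], max=2
Drop 3: T rot1 at col 4 lands with bottom-row=2; cleared 0 line(s) (total 0); column heights now [2 2 1 2 5 4], max=5
Drop 4: O rot2 at col 4 lands with bottom-row=5; cleared 0 line(s) (total 0); column heights now [2 2 1 2 7 7], max=7
Drop 5: O rot3 at col 2 lands with bottom-row=2; cleared 0 line(s) (total 0); column heights now [2 2 4 4 7 7], max=7
Drop 6: S rot0 at col 0 lands with bottom-row=3; cleared 1 line(s) (total 1); column heights now [2 4 4 3 6 6], max=6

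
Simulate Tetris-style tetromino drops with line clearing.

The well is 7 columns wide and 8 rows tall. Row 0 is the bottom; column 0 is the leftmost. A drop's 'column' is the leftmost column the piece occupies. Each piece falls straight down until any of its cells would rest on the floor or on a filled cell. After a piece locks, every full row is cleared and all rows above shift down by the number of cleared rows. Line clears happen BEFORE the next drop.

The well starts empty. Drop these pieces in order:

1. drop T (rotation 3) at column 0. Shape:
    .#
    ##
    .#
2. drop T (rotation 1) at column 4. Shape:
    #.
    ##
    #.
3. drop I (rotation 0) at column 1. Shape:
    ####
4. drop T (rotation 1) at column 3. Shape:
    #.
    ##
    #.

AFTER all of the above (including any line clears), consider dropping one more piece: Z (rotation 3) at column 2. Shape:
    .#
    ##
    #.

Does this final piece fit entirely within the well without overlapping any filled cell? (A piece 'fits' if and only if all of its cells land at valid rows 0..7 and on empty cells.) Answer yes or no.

Answer: no

Derivation:
Drop 1: T rot3 at col 0 lands with bottom-row=0; cleared 0 line(s) (total 0); column heights now [2 3 0 0 0 0 0], max=3
Drop 2: T rot1 at col 4 lands with bottom-row=0; cleared 0 line(s) (total 0); column heights now [2 3 0 0 3 2 0], max=3
Drop 3: I rot0 at col 1 lands with bottom-row=3; cleared 0 line(s) (total 0); column heights now [2 4 4 4 4 2 0], max=4
Drop 4: T rot1 at col 3 lands with bottom-row=4; cleared 0 line(s) (total 0); column heights now [2 4 4 7 6 2 0], max=7
Test piece Z rot3 at col 2 (width 2): heights before test = [2 4 4 7 6 2 0]; fits = False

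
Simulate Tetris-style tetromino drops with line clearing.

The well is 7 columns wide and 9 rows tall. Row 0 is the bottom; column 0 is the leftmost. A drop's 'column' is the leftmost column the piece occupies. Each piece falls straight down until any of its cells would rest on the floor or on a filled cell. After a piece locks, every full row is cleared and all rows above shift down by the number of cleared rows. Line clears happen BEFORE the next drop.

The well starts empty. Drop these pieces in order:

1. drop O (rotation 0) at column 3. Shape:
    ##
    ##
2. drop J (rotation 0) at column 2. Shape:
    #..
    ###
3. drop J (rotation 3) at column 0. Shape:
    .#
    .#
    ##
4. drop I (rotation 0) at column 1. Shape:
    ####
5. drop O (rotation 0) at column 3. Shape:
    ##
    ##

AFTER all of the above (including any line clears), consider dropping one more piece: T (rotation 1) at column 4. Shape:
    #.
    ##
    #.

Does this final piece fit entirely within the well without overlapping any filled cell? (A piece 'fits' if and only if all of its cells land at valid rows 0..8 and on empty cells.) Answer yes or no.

Answer: no

Derivation:
Drop 1: O rot0 at col 3 lands with bottom-row=0; cleared 0 line(s) (total 0); column heights now [0 0 0 2 2 0 0], max=2
Drop 2: J rot0 at col 2 lands with bottom-row=2; cleared 0 line(s) (total 0); column heights now [0 0 4 3 3 0 0], max=4
Drop 3: J rot3 at col 0 lands with bottom-row=0; cleared 0 line(s) (total 0); column heights now [1 3 4 3 3 0 0], max=4
Drop 4: I rot0 at col 1 lands with bottom-row=4; cleared 0 line(s) (total 0); column heights now [1 5 5 5 5 0 0], max=5
Drop 5: O rot0 at col 3 lands with bottom-row=5; cleared 0 line(s) (total 0); column heights now [1 5 5 7 7 0 0], max=7
Test piece T rot1 at col 4 (width 2): heights before test = [1 5 5 7 7 0 0]; fits = False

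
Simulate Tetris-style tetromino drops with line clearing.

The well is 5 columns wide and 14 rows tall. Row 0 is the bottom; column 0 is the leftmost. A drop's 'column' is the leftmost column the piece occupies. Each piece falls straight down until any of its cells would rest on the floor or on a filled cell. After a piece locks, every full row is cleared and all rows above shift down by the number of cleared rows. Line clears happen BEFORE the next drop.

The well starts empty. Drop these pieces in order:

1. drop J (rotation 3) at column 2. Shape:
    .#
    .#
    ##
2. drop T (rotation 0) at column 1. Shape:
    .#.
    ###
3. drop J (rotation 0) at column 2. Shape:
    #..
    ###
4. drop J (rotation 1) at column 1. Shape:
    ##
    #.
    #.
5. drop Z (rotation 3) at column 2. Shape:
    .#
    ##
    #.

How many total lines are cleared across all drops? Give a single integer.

Drop 1: J rot3 at col 2 lands with bottom-row=0; cleared 0 line(s) (total 0); column heights now [0 0 1 3 0], max=3
Drop 2: T rot0 at col 1 lands with bottom-row=3; cleared 0 line(s) (total 0); column heights now [0 4 5 4 0], max=5
Drop 3: J rot0 at col 2 lands with bottom-row=5; cleared 0 line(s) (total 0); column heights now [0 4 7 6 6], max=7
Drop 4: J rot1 at col 1 lands with bottom-row=5; cleared 0 line(s) (total 0); column heights now [0 8 8 6 6], max=8
Drop 5: Z rot3 at col 2 lands with bottom-row=8; cleared 0 line(s) (total 0); column heights now [0 8 10 11 6], max=11

Answer: 0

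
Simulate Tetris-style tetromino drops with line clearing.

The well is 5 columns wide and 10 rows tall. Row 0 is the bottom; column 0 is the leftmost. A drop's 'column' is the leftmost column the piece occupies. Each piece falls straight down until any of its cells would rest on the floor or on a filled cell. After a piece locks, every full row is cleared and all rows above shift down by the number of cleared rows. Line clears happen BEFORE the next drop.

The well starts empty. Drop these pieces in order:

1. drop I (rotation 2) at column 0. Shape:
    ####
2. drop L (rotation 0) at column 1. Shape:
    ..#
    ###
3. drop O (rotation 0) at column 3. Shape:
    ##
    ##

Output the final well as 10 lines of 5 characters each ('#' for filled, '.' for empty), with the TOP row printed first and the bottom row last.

Answer: .....
.....
.....
.....
.....
...##
...##
...#.
.###.
####.

Derivation:
Drop 1: I rot2 at col 0 lands with bottom-row=0; cleared 0 line(s) (total 0); column heights now [1 1 1 1 0], max=1
Drop 2: L rot0 at col 1 lands with bottom-row=1; cleared 0 line(s) (total 0); column heights now [1 2 2 3 0], max=3
Drop 3: O rot0 at col 3 lands with bottom-row=3; cleared 0 line(s) (total 0); column heights now [1 2 2 5 5], max=5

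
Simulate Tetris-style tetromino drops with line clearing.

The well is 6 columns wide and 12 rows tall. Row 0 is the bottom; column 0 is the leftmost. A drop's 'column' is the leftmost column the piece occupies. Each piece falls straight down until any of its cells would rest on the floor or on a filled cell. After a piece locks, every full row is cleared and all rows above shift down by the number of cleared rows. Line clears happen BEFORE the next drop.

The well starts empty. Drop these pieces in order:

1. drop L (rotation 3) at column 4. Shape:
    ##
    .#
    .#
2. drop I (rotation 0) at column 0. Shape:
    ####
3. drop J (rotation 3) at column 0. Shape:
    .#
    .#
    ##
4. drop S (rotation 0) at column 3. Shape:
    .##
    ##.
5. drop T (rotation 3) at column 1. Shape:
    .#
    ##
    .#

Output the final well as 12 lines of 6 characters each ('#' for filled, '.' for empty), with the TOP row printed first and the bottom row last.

Answer: ......
......
......
......
......
......
..#...
.##.##
.####.
.#..##
##...#
####.#

Derivation:
Drop 1: L rot3 at col 4 lands with bottom-row=0; cleared 0 line(s) (total 0); column heights now [0 0 0 0 3 3], max=3
Drop 2: I rot0 at col 0 lands with bottom-row=0; cleared 0 line(s) (total 0); column heights now [1 1 1 1 3 3], max=3
Drop 3: J rot3 at col 0 lands with bottom-row=1; cleared 0 line(s) (total 0); column heights now [2 4 1 1 3 3], max=4
Drop 4: S rot0 at col 3 lands with bottom-row=3; cleared 0 line(s) (total 0); column heights now [2 4 1 4 5 5], max=5
Drop 5: T rot3 at col 1 lands with bottom-row=3; cleared 0 line(s) (total 0); column heights now [2 5 6 4 5 5], max=6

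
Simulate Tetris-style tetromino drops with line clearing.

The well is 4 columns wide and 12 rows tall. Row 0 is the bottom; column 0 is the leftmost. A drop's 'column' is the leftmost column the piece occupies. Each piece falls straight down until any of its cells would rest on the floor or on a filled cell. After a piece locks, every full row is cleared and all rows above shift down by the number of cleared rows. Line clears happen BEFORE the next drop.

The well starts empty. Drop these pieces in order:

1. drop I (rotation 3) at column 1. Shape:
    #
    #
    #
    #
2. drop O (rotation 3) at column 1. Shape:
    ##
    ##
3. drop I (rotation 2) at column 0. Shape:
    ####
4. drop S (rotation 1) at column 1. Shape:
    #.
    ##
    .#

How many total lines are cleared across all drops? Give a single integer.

Drop 1: I rot3 at col 1 lands with bottom-row=0; cleared 0 line(s) (total 0); column heights now [0 4 0 0], max=4
Drop 2: O rot3 at col 1 lands with bottom-row=4; cleared 0 line(s) (total 0); column heights now [0 6 6 0], max=6
Drop 3: I rot2 at col 0 lands with bottom-row=6; cleared 1 line(s) (total 1); column heights now [0 6 6 0], max=6
Drop 4: S rot1 at col 1 lands with bottom-row=6; cleared 0 line(s) (total 1); column heights now [0 9 8 0], max=9

Answer: 1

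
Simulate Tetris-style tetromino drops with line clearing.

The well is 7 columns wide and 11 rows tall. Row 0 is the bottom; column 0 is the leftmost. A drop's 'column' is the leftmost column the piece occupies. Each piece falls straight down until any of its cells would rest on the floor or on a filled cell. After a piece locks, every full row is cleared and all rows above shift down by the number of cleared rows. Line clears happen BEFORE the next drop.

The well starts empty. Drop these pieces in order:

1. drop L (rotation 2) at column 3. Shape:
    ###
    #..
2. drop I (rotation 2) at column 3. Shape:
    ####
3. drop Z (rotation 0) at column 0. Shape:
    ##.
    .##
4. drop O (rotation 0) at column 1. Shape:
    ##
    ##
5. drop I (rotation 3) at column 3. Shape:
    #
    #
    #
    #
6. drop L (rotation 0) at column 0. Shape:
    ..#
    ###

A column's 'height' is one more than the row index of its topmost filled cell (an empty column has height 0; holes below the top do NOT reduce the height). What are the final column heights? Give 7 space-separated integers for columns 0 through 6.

Answer: 5 5 6 7 3 3 3

Derivation:
Drop 1: L rot2 at col 3 lands with bottom-row=0; cleared 0 line(s) (total 0); column heights now [0 0 0 2 2 2 0], max=2
Drop 2: I rot2 at col 3 lands with bottom-row=2; cleared 0 line(s) (total 0); column heights now [0 0 0 3 3 3 3], max=3
Drop 3: Z rot0 at col 0 lands with bottom-row=0; cleared 0 line(s) (total 0); column heights now [2 2 1 3 3 3 3], max=3
Drop 4: O rot0 at col 1 lands with bottom-row=2; cleared 0 line(s) (total 0); column heights now [2 4 4 3 3 3 3], max=4
Drop 5: I rot3 at col 3 lands with bottom-row=3; cleared 0 line(s) (total 0); column heights now [2 4 4 7 3 3 3], max=7
Drop 6: L rot0 at col 0 lands with bottom-row=4; cleared 0 line(s) (total 0); column heights now [5 5 6 7 3 3 3], max=7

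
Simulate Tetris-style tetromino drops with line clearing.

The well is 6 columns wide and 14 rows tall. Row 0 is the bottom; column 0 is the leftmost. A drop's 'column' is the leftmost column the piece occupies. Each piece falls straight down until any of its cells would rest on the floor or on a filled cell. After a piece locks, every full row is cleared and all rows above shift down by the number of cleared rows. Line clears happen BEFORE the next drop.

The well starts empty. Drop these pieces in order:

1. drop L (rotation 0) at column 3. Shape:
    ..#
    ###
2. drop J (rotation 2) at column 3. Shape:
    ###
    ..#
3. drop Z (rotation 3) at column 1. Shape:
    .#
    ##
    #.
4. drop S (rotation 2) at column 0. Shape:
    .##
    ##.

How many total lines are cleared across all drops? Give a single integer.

Drop 1: L rot0 at col 3 lands with bottom-row=0; cleared 0 line(s) (total 0); column heights now [0 0 0 1 1 2], max=2
Drop 2: J rot2 at col 3 lands with bottom-row=2; cleared 0 line(s) (total 0); column heights now [0 0 0 4 4 4], max=4
Drop 3: Z rot3 at col 1 lands with bottom-row=0; cleared 0 line(s) (total 0); column heights now [0 2 3 4 4 4], max=4
Drop 4: S rot2 at col 0 lands with bottom-row=2; cleared 0 line(s) (total 0); column heights now [3 4 4 4 4 4], max=4

Answer: 0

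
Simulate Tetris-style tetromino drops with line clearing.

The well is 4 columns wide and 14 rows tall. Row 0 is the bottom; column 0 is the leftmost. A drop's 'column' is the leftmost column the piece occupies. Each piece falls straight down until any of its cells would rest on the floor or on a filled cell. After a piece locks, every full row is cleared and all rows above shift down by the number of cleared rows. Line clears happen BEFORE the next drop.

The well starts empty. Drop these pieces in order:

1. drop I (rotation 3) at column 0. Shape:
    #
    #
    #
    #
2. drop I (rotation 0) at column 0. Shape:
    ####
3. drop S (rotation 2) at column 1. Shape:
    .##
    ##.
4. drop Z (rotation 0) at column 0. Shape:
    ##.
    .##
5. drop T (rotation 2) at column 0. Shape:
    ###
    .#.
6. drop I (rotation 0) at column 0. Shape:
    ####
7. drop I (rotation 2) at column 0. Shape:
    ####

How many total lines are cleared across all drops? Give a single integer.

Drop 1: I rot3 at col 0 lands with bottom-row=0; cleared 0 line(s) (total 0); column heights now [4 0 0 0], max=4
Drop 2: I rot0 at col 0 lands with bottom-row=4; cleared 1 line(s) (total 1); column heights now [4 0 0 0], max=4
Drop 3: S rot2 at col 1 lands with bottom-row=0; cleared 0 line(s) (total 1); column heights now [4 1 2 2], max=4
Drop 4: Z rot0 at col 0 lands with bottom-row=3; cleared 0 line(s) (total 1); column heights now [5 5 4 2], max=5
Drop 5: T rot2 at col 0 lands with bottom-row=5; cleared 0 line(s) (total 1); column heights now [7 7 7 2], max=7
Drop 6: I rot0 at col 0 lands with bottom-row=7; cleared 1 line(s) (total 2); column heights now [7 7 7 2], max=7
Drop 7: I rot2 at col 0 lands with bottom-row=7; cleared 1 line(s) (total 3); column heights now [7 7 7 2], max=7

Answer: 3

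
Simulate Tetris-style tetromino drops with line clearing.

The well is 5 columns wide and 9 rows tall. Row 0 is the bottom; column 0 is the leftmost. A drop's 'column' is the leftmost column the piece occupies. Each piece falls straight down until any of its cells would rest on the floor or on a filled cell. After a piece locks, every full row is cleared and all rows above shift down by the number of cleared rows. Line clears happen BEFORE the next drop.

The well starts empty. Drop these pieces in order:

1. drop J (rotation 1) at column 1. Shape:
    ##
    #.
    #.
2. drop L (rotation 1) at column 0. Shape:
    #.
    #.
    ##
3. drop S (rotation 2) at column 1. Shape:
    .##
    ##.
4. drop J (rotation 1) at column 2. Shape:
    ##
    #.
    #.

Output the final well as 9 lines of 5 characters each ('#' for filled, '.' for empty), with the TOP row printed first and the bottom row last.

Answer: ..##.
..#..
..#..
#.##.
###..
##...
.##..
.#...
.#...

Derivation:
Drop 1: J rot1 at col 1 lands with bottom-row=0; cleared 0 line(s) (total 0); column heights now [0 3 3 0 0], max=3
Drop 2: L rot1 at col 0 lands with bottom-row=3; cleared 0 line(s) (total 0); column heights now [6 4 3 0 0], max=6
Drop 3: S rot2 at col 1 lands with bottom-row=4; cleared 0 line(s) (total 0); column heights now [6 5 6 6 0], max=6
Drop 4: J rot1 at col 2 lands with bottom-row=6; cleared 0 line(s) (total 0); column heights now [6 5 9 9 0], max=9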